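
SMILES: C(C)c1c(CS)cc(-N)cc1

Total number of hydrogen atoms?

13

Hydrogens are implicit in SMILES; fill each atom to its normal valence:
  3 × C (aromatic): 1 H each → 3
  3 × C (aromatic): no H
  2 × C: 2 H each → 4
  1 × C: 3 H
  1 × N: 2 H
  1 × S: 1 H
  Total hydrogens = 13.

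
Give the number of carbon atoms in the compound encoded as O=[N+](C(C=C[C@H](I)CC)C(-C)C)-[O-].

The symbol for carbon appears 9 times in the SMILES.

9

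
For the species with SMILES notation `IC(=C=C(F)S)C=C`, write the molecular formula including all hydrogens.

C5H4FIS

Heavy atoms from the SMILES: 5 C, 1 F, 1 I, 1 S.
Implicit hydrogens by atom environment:
  3 × C: no H
  1 × C: 2 H
  1 × C: 1 H
  1 × F: no H
  1 × I: no H
  1 × S: 1 H
  Total hydrogens = 4.
Molecular formula: C5H4FIS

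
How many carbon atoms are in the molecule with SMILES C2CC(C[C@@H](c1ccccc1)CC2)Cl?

13

The symbol for carbon appears 13 times in the SMILES. Lowercase c denotes aromatic carbon and counts toward C.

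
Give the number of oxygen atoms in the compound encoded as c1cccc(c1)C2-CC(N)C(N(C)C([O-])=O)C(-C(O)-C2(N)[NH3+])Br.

The symbol for oxygen appears 3 times in the SMILES.

3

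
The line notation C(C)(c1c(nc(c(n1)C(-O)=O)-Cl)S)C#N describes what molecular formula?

C8H6ClN3O2S

Heavy atoms from the SMILES: 8 C, 1 Cl, 3 N, 2 O, 1 S.
Implicit hydrogens by atom environment:
  4 × C (aromatic): no H
  2 × C: no H
  2 × N (aromatic): no H
  1 × C: 3 H
  1 × C: 1 H
  1 × Cl: no H
  1 × N: no H
  1 × O: 1 H
  1 × O: no H
  1 × S: 1 H
  Total hydrogens = 6.
Molecular formula: C8H6ClN3O2S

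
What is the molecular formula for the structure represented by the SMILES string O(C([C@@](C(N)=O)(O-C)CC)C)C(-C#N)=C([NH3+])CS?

Heavy atoms from the SMILES: 11 C, 3 N, 3 O, 1 S.
Implicit hydrogens by atom environment:
  5 × C: no H
  3 × C: 3 H each → 9
  3 × O: no H
  2 × C: 2 H each → 4
  1 × C: 1 H
  1 × N (charge +1): 3 H
  1 × N: 2 H
  1 × N: no H
  1 × S: 1 H
  Total hydrogens = 20.
Net charge +1.
Molecular formula: C11H20N3O3S+

C11H20N3O3S+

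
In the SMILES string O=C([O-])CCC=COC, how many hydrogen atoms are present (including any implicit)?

Hydrogens are implicit in SMILES; fill each atom to its normal valence:
  2 × C: 2 H each → 4
  2 × C: 1 H each → 2
  2 × O: no H
  1 × C: 3 H
  1 × C: no H
  1 × O (charge -1): no H
  Total hydrogens = 9.

9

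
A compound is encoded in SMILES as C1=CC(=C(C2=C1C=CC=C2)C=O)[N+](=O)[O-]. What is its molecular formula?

C11H7NO3

Heavy atoms from the SMILES: 11 C, 1 N, 3 O.
Implicit hydrogens by atom environment:
  6 × C (aromatic): 1 H each → 6
  4 × C (aromatic): no H
  2 × O: no H
  1 × C: 1 H
  1 × N (charge +1): no H
  1 × O (charge -1): no H
  Total hydrogens = 7.
Molecular formula: C11H7NO3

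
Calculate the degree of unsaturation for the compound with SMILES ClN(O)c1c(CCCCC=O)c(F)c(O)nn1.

Molecular formula from the SMILES: C9H11ClFN3O3.
DoU = (2C + 2 + N − H − X)/2 = (2·9 + 2 + 3 − 11 − 2)/2 = 10/2 = 5.
(Structurally: 1 ring(s) + 4 π bond(s) = 5.)

5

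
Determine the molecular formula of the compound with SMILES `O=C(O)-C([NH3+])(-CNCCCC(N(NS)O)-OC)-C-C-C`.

Heavy atoms from the SMILES: 11 C, 4 N, 4 O, 1 S.
Implicit hydrogens by atom environment:
  6 × C: 2 H each → 12
  2 × C: 3 H each → 6
  2 × C: no H
  2 × N: 1 H each → 2
  2 × O: 1 H each → 2
  2 × O: no H
  1 × C: 1 H
  1 × N (charge +1): 3 H
  1 × N: no H
  1 × S: 1 H
  Total hydrogens = 27.
Net charge +1.
Molecular formula: C11H27N4O4S+

C11H27N4O4S+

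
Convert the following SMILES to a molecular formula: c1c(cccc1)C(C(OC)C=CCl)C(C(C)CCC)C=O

C18H25ClO2

Heavy atoms from the SMILES: 18 C, 1 Cl, 2 O.
Implicit hydrogens by atom environment:
  7 × C: 1 H each → 7
  5 × C (aromatic): 1 H each → 5
  3 × C: 3 H each → 9
  2 × C: 2 H each → 4
  2 × O: no H
  1 × C (aromatic): no H
  1 × Cl: no H
  Total hydrogens = 25.
Molecular formula: C18H25ClO2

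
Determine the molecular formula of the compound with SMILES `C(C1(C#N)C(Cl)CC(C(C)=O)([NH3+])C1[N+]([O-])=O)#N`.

Heavy atoms from the SMILES: 9 C, 1 Cl, 4 N, 3 O.
Implicit hydrogens by atom environment:
  5 × C: no H
  2 × C: 1 H each → 2
  2 × N: no H
  2 × O: no H
  1 × C: 3 H
  1 × C: 2 H
  1 × Cl: no H
  1 × N (charge +1): 3 H
  1 × N (charge +1): no H
  1 × O (charge -1): no H
  Total hydrogens = 10.
Net charge +1.
Molecular formula: C9H10ClN4O3+

C9H10ClN4O3+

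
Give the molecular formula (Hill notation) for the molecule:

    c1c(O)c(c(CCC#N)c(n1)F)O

C8H7FN2O2

Heavy atoms from the SMILES: 8 C, 1 F, 2 N, 2 O.
Implicit hydrogens by atom environment:
  4 × C (aromatic): no H
  2 × C: 2 H each → 4
  2 × O: 1 H each → 2
  1 × C (aromatic): 1 H
  1 × C: no H
  1 × F: no H
  1 × N (aromatic): no H
  1 × N: no H
  Total hydrogens = 7.
Molecular formula: C8H7FN2O2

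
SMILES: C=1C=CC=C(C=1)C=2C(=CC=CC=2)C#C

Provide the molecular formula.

C14H10

Heavy atoms from the SMILES: 14 C.
Implicit hydrogens by atom environment:
  9 × C (aromatic): 1 H each → 9
  3 × C (aromatic): no H
  1 × C: 1 H
  1 × C: no H
  Total hydrogens = 10.
Molecular formula: C14H10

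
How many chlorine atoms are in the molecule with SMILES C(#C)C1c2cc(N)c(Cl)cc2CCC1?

1

The symbol for chlorine appears 1 time in the SMILES.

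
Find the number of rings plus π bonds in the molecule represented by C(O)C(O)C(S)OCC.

0

Molecular formula from the SMILES: C5H12O3S.
DoU = (2C + 2 + N − H − X)/2 = (2·5 + 2 + 0 − 12 − 0)/2 = 0/2 = 0.
(Structurally: 0 ring(s) + 0 π bond(s) = 0.)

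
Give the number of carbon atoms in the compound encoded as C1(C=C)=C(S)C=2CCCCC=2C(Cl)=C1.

The symbol for carbon appears 12 times in the SMILES. (Cl is a single chlorine, not C + l.)

12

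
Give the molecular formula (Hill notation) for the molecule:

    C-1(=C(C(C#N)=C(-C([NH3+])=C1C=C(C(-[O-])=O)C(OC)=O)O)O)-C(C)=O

Heavy atoms from the SMILES: 14 C, 2 N, 7 O.
Implicit hydrogens by atom environment:
  6 × C (aromatic): no H
  5 × C: no H
  4 × O: no H
  2 × C: 3 H each → 6
  2 × O: 1 H each → 2
  1 × C: 1 H
  1 × N (charge +1): 3 H
  1 × N: no H
  1 × O (charge -1): no H
  Total hydrogens = 12.
Molecular formula: C14H12N2O7

C14H12N2O7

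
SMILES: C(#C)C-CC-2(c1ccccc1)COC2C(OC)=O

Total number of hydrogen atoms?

Hydrogens are implicit in SMILES; fill each atom to its normal valence:
  5 × C (aromatic): 1 H each → 5
  3 × C: 2 H each → 6
  3 × C: no H
  3 × O: no H
  2 × C: 1 H each → 2
  1 × C: 3 H
  1 × C (aromatic): no H
  Total hydrogens = 16.

16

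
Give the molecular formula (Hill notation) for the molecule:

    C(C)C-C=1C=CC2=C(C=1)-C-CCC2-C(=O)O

Heavy atoms from the SMILES: 14 C, 2 O.
Implicit hydrogens by atom environment:
  5 × C: 2 H each → 10
  3 × C (aromatic): 1 H each → 3
  3 × C (aromatic): no H
  1 × C: 3 H
  1 × C: 1 H
  1 × C: no H
  1 × O: 1 H
  1 × O: no H
  Total hydrogens = 18.
Molecular formula: C14H18O2

C14H18O2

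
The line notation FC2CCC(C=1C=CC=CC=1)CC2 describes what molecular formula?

Heavy atoms from the SMILES: 12 C, 1 F.
Implicit hydrogens by atom environment:
  5 × C (aromatic): 1 H each → 5
  4 × C: 2 H each → 8
  2 × C: 1 H each → 2
  1 × C (aromatic): no H
  1 × F: no H
  Total hydrogens = 15.
Molecular formula: C12H15F

C12H15F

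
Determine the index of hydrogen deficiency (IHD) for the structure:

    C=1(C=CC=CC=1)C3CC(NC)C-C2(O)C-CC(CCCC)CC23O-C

6

Molecular formula from the SMILES: C22H35NO2.
DoU = (2C + 2 + N − H − X)/2 = (2·22 + 2 + 1 − 35 − 0)/2 = 12/2 = 6.
(Structurally: 3 ring(s) + 3 π bond(s) = 6.)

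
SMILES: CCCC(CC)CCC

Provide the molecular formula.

C9H20

Heavy atoms from the SMILES: 9 C.
Implicit hydrogens by atom environment:
  5 × C: 2 H each → 10
  3 × C: 3 H each → 9
  1 × C: 1 H
  Total hydrogens = 20.
Molecular formula: C9H20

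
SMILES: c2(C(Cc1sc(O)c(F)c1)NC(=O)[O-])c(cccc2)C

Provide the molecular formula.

Heavy atoms from the SMILES: 14 C, 1 F, 1 N, 3 O, 1 S.
Implicit hydrogens by atom environment:
  5 × C (aromatic): 1 H each → 5
  5 × C (aromatic): no H
  1 × C: 3 H
  1 × C: 2 H
  1 × C: 1 H
  1 × C: no H
  1 × F: no H
  1 × N: 1 H
  1 × O: 1 H
  1 × O: no H
  1 × O (charge -1): no H
  1 × S (aromatic): no H
  Total hydrogens = 13.
Net charge -1.
Molecular formula: C14H13FNO3S-

C14H13FNO3S-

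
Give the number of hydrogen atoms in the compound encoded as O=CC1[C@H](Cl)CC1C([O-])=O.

6

Hydrogens are implicit in SMILES; fill each atom to its normal valence:
  4 × C: 1 H each → 4
  2 × O: no H
  1 × C: 2 H
  1 × C: no H
  1 × Cl: no H
  1 × O (charge -1): no H
  Total hydrogens = 6.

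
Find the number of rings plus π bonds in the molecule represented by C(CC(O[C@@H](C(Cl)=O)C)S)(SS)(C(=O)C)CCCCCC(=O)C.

Molecular formula from the SMILES: C15H25ClO4S3.
DoU = (2C + 2 + N − H − X)/2 = (2·15 + 2 + 0 − 25 − 1)/2 = 6/2 = 3.
(Structurally: 0 ring(s) + 3 π bond(s) = 3.)

3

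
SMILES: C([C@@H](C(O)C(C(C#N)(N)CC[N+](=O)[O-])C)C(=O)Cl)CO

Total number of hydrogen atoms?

Hydrogens are implicit in SMILES; fill each atom to its normal valence:
  4 × C: 2 H each → 8
  3 × C: 1 H each → 3
  3 × C: no H
  2 × O: 1 H each → 2
  2 × O: no H
  1 × C: 3 H
  1 × Cl: no H
  1 × N: 2 H
  1 × N: no H
  1 × N (charge +1): no H
  1 × O (charge -1): no H
  Total hydrogens = 18.

18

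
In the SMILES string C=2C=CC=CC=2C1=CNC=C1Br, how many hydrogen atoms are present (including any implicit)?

8

Hydrogens are implicit in SMILES; fill each atom to its normal valence:
  7 × C (aromatic): 1 H each → 7
  3 × C (aromatic): no H
  1 × Br: no H
  1 × N (aromatic): 1 H
  Total hydrogens = 8.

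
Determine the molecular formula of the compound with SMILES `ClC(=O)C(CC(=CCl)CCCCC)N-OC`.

C11H19Cl2NO2

Heavy atoms from the SMILES: 11 C, 2 Cl, 1 N, 2 O.
Implicit hydrogens by atom environment:
  5 × C: 2 H each → 10
  2 × C: 3 H each → 6
  2 × C: 1 H each → 2
  2 × C: no H
  2 × Cl: no H
  2 × O: no H
  1 × N: 1 H
  Total hydrogens = 19.
Molecular formula: C11H19Cl2NO2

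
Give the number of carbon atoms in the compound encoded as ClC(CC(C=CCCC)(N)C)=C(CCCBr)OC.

The symbol for carbon appears 14 times in the SMILES. (Cl is a single chlorine, not C + l.)

14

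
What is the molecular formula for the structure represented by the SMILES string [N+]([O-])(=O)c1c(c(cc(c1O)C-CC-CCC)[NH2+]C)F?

Heavy atoms from the SMILES: 13 C, 1 F, 2 N, 3 O.
Implicit hydrogens by atom environment:
  5 × C: 2 H each → 10
  5 × C (aromatic): no H
  2 × C: 3 H each → 6
  1 × C (aromatic): 1 H
  1 × F: no H
  1 × N (charge +1): 2 H
  1 × N (charge +1): no H
  1 × O: 1 H
  1 × O: no H
  1 × O (charge -1): no H
  Total hydrogens = 20.
Net charge +1.
Molecular formula: C13H20FN2O3+

C13H20FN2O3+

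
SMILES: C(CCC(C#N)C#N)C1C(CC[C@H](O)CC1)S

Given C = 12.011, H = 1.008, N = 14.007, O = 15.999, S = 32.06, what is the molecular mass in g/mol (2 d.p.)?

252.38

Molecular formula: C13H20N2OS.
M = 13×12.011 + 20×1.008 + 2×14.007 + 1×15.999 + 1×32.06 = 252.38 g/mol.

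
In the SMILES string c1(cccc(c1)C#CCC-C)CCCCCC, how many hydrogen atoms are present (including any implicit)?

24

Hydrogens are implicit in SMILES; fill each atom to its normal valence:
  7 × C: 2 H each → 14
  4 × C (aromatic): 1 H each → 4
  2 × C: 3 H each → 6
  2 × C (aromatic): no H
  2 × C: no H
  Total hydrogens = 24.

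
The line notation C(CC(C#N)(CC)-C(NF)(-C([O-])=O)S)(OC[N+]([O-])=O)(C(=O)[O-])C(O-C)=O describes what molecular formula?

Heavy atoms from the SMILES: 12 C, 1 F, 3 N, 9 O, 1 S.
Implicit hydrogens by atom environment:
  7 × C: no H
  6 × O: no H
  3 × C: 2 H each → 6
  3 × O (charge -1): no H
  2 × C: 3 H each → 6
  1 × F: no H
  1 × N: 1 H
  1 × N: no H
  1 × N (charge +1): no H
  1 × S: 1 H
  Total hydrogens = 14.
Net charge -2.
Molecular formula: [C12H14FN3O9S]2-

[C12H14FN3O9S]2-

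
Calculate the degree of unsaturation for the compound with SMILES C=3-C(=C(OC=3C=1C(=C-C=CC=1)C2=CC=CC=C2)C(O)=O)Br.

Molecular formula from the SMILES: C17H11BrO3.
DoU = (2C + 2 + N − H − X)/2 = (2·17 + 2 + 0 − 11 − 1)/2 = 24/2 = 12.
(Structurally: 3 ring(s) + 9 π bond(s) = 12.)

12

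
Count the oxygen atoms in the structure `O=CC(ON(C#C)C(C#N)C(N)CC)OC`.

3

The symbol for oxygen appears 3 times in the SMILES.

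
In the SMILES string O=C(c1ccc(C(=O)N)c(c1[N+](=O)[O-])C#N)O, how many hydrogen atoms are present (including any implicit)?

Hydrogens are implicit in SMILES; fill each atom to its normal valence:
  4 × C (aromatic): no H
  3 × C: no H
  3 × O: no H
  2 × C (aromatic): 1 H each → 2
  1 × N: 2 H
  1 × N (charge +1): no H
  1 × N: no H
  1 × O: 1 H
  1 × O (charge -1): no H
  Total hydrogens = 5.

5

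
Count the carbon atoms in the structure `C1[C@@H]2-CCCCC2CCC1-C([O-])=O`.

11

The symbol for carbon appears 11 times in the SMILES.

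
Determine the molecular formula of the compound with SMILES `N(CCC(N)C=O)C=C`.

C6H12N2O

Heavy atoms from the SMILES: 6 C, 2 N, 1 O.
Implicit hydrogens by atom environment:
  3 × C: 2 H each → 6
  3 × C: 1 H each → 3
  1 × N: 2 H
  1 × N: 1 H
  1 × O: no H
  Total hydrogens = 12.
Molecular formula: C6H12N2O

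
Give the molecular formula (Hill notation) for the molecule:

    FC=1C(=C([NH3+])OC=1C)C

Heavy atoms from the SMILES: 6 C, 1 F, 1 N, 1 O.
Implicit hydrogens by atom environment:
  4 × C (aromatic): no H
  2 × C: 3 H each → 6
  1 × F: no H
  1 × N (charge +1): 3 H
  1 × O (aromatic): no H
  Total hydrogens = 9.
Net charge +1.
Molecular formula: C6H9FNO+

C6H9FNO+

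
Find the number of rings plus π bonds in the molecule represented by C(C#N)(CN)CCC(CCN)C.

Molecular formula from the SMILES: C9H19N3.
DoU = (2C + 2 + N − H − X)/2 = (2·9 + 2 + 3 − 19 − 0)/2 = 4/2 = 2.
(Structurally: 0 ring(s) + 2 π bond(s) = 2.)

2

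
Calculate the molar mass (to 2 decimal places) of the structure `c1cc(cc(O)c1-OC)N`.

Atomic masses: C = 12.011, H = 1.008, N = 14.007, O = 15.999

Molecular formula: C7H9NO2.
M = 7×12.011 + 9×1.008 + 1×14.007 + 2×15.999 = 139.15 g/mol.

139.15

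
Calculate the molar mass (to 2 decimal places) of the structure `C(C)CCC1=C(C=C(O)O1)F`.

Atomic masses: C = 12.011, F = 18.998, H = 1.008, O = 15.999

Molecular formula: C8H11FO2.
M = 8×12.011 + 1×18.998 + 11×1.008 + 2×15.999 = 158.17 g/mol.

158.17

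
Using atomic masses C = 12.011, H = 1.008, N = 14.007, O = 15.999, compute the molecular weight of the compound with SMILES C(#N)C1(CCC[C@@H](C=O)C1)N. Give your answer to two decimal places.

Molecular formula: C8H12N2O.
M = 8×12.011 + 12×1.008 + 2×14.007 + 1×15.999 = 152.20 g/mol.

152.20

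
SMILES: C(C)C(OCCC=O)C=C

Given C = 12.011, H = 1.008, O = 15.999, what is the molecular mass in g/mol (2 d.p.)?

Molecular formula: C8H14O2.
M = 8×12.011 + 14×1.008 + 2×15.999 = 142.20 g/mol.

142.20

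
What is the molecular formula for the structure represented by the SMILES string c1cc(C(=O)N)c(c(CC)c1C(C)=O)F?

C11H12FNO2

Heavy atoms from the SMILES: 11 C, 1 F, 1 N, 2 O.
Implicit hydrogens by atom environment:
  4 × C (aromatic): no H
  2 × C: 3 H each → 6
  2 × C (aromatic): 1 H each → 2
  2 × C: no H
  2 × O: no H
  1 × C: 2 H
  1 × F: no H
  1 × N: 2 H
  Total hydrogens = 12.
Molecular formula: C11H12FNO2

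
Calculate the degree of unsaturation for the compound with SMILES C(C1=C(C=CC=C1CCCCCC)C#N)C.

6

Molecular formula from the SMILES: C15H21N.
DoU = (2C + 2 + N − H − X)/2 = (2·15 + 2 + 1 − 21 − 0)/2 = 12/2 = 6.
(Structurally: 1 ring(s) + 5 π bond(s) = 6.)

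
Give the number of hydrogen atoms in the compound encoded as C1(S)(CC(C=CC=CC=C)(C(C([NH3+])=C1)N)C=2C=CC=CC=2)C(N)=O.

Hydrogens are implicit in SMILES; fill each atom to its normal valence:
  7 × C: 1 H each → 7
  5 × C (aromatic): 1 H each → 5
  4 × C: no H
  2 × C: 2 H each → 4
  2 × N: 2 H each → 4
  1 × C (aromatic): no H
  1 × N (charge +1): 3 H
  1 × O: no H
  1 × S: 1 H
  Total hydrogens = 24.

24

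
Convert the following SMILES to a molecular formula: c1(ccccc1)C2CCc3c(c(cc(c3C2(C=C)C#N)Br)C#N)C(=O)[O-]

C21H14BrN2O2-

Heavy atoms from the SMILES: 1 Br, 21 C, 2 N, 2 O.
Implicit hydrogens by atom environment:
  6 × C (aromatic): 1 H each → 6
  6 × C (aromatic): no H
  4 × C: no H
  3 × C: 2 H each → 6
  2 × C: 1 H each → 2
  2 × N: no H
  1 × Br: no H
  1 × O: no H
  1 × O (charge -1): no H
  Total hydrogens = 14.
Net charge -1.
Molecular formula: C21H14BrN2O2-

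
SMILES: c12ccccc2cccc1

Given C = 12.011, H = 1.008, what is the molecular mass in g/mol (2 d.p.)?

128.17

Molecular formula: C10H8.
M = 10×12.011 + 8×1.008 = 128.17 g/mol.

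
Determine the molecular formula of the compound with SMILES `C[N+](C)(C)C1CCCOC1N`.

C8H19N2O+

Heavy atoms from the SMILES: 8 C, 2 N, 1 O.
Implicit hydrogens by atom environment:
  3 × C: 3 H each → 9
  3 × C: 2 H each → 6
  2 × C: 1 H each → 2
  1 × N: 2 H
  1 × N (charge +1): no H
  1 × O: no H
  Total hydrogens = 19.
Net charge +1.
Molecular formula: C8H19N2O+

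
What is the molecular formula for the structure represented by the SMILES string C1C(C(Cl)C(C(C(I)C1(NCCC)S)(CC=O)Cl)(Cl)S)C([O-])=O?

Heavy atoms from the SMILES: 13 C, 3 Cl, 1 I, 1 N, 3 O, 2 S.
Implicit hydrogens by atom environment:
  4 × C: 2 H each → 8
  4 × C: 1 H each → 4
  4 × C: no H
  3 × Cl: no H
  2 × O: no H
  2 × S: 1 H each → 2
  1 × C: 3 H
  1 × I: no H
  1 × N: 1 H
  1 × O (charge -1): no H
  Total hydrogens = 18.
Net charge -1.
Molecular formula: C13H18Cl3INO3S2-

C13H18Cl3INO3S2-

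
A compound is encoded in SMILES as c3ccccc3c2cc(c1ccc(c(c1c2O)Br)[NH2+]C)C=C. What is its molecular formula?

C19H17BrNO+

Heavy atoms from the SMILES: 1 Br, 19 C, 1 N, 1 O.
Implicit hydrogens by atom environment:
  8 × C (aromatic): 1 H each → 8
  8 × C (aromatic): no H
  1 × Br: no H
  1 × C: 3 H
  1 × C: 2 H
  1 × C: 1 H
  1 × N (charge +1): 2 H
  1 × O: 1 H
  Total hydrogens = 17.
Net charge +1.
Molecular formula: C19H17BrNO+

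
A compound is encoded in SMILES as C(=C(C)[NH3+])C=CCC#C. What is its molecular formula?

C8H12N+

Heavy atoms from the SMILES: 8 C, 1 N.
Implicit hydrogens by atom environment:
  4 × C: 1 H each → 4
  2 × C: no H
  1 × C: 3 H
  1 × C: 2 H
  1 × N (charge +1): 3 H
  Total hydrogens = 12.
Net charge +1.
Molecular formula: C8H12N+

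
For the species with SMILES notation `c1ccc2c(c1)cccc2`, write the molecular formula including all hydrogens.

Heavy atoms from the SMILES: 10 C.
Implicit hydrogens by atom environment:
  8 × C (aromatic): 1 H each → 8
  2 × C (aromatic): no H
  Total hydrogens = 8.
Molecular formula: C10H8

C10H8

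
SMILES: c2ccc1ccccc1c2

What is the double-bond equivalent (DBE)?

7

Molecular formula from the SMILES: C10H8.
DoU = (2C + 2 + N − H − X)/2 = (2·10 + 2 + 0 − 8 − 0)/2 = 14/2 = 7.
(Structurally: 2 ring(s) + 5 π bond(s) = 7.)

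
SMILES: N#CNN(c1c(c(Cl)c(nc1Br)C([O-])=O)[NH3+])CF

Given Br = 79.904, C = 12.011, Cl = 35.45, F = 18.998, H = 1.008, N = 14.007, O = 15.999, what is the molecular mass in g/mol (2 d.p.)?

338.52

Molecular formula: C8H6BrClFN5O2.
M = 1×79.904 + 8×12.011 + 1×35.45 + 1×18.998 + 6×1.008 + 5×14.007 + 2×15.999 = 338.52 g/mol.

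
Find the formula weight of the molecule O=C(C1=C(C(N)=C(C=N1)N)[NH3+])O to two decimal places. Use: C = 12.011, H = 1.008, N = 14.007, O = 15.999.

Molecular formula: C6H9N4O2+.
M = 6×12.011 + 9×1.008 + 4×14.007 + 2×15.999 = 169.16 g/mol.

169.16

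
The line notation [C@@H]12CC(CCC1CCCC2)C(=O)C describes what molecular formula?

Heavy atoms from the SMILES: 12 C, 1 O.
Implicit hydrogens by atom environment:
  7 × C: 2 H each → 14
  3 × C: 1 H each → 3
  1 × C: 3 H
  1 × C: no H
  1 × O: no H
  Total hydrogens = 20.
Molecular formula: C12H20O

C12H20O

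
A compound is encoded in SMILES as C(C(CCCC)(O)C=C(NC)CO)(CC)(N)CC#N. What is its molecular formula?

Heavy atoms from the SMILES: 14 C, 3 N, 2 O.
Implicit hydrogens by atom environment:
  6 × C: 2 H each → 12
  4 × C: no H
  3 × C: 3 H each → 9
  2 × O: 1 H each → 2
  1 × C: 1 H
  1 × N: 2 H
  1 × N: 1 H
  1 × N: no H
  Total hydrogens = 27.
Molecular formula: C14H27N3O2

C14H27N3O2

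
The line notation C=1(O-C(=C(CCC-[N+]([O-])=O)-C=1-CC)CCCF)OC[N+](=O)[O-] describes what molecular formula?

Heavy atoms from the SMILES: 13 C, 1 F, 2 N, 6 O.
Implicit hydrogens by atom environment:
  8 × C: 2 H each → 16
  4 × C (aromatic): no H
  3 × O: no H
  2 × N (charge +1): no H
  2 × O (charge -1): no H
  1 × C: 3 H
  1 × F: no H
  1 × O (aromatic): no H
  Total hydrogens = 19.
Molecular formula: C13H19FN2O6

C13H19FN2O6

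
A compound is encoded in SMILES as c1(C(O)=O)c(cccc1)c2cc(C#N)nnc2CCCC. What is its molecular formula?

Heavy atoms from the SMILES: 16 C, 3 N, 2 O.
Implicit hydrogens by atom environment:
  5 × C (aromatic): 1 H each → 5
  5 × C (aromatic): no H
  3 × C: 2 H each → 6
  2 × C: no H
  2 × N (aromatic): no H
  1 × C: 3 H
  1 × N: no H
  1 × O: 1 H
  1 × O: no H
  Total hydrogens = 15.
Molecular formula: C16H15N3O2

C16H15N3O2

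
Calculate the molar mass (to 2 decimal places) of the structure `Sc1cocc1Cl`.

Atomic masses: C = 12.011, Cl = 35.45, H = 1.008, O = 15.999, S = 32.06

Molecular formula: C4H3ClOS.
M = 4×12.011 + 1×35.45 + 3×1.008 + 1×15.999 + 1×32.06 = 134.58 g/mol.

134.58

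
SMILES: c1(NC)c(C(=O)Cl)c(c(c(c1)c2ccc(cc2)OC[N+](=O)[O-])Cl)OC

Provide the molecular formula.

C16H14Cl2N2O5

Heavy atoms from the SMILES: 16 C, 2 Cl, 2 N, 5 O.
Implicit hydrogens by atom environment:
  7 × C (aromatic): no H
  5 × C (aromatic): 1 H each → 5
  4 × O: no H
  2 × C: 3 H each → 6
  2 × Cl: no H
  1 × C: 2 H
  1 × C: no H
  1 × N: 1 H
  1 × N (charge +1): no H
  1 × O (charge -1): no H
  Total hydrogens = 14.
Molecular formula: C16H14Cl2N2O5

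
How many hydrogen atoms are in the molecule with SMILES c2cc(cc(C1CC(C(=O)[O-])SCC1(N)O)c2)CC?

18

Hydrogens are implicit in SMILES; fill each atom to its normal valence:
  4 × C (aromatic): 1 H each → 4
  3 × C: 2 H each → 6
  2 × C: 1 H each → 2
  2 × C: no H
  2 × C (aromatic): no H
  1 × C: 3 H
  1 × N: 2 H
  1 × O: 1 H
  1 × O: no H
  1 × O (charge -1): no H
  1 × S: no H
  Total hydrogens = 18.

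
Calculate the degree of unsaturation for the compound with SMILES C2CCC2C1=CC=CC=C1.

Molecular formula from the SMILES: C10H12.
DoU = (2C + 2 + N − H − X)/2 = (2·10 + 2 + 0 − 12 − 0)/2 = 10/2 = 5.
(Structurally: 2 ring(s) + 3 π bond(s) = 5.)

5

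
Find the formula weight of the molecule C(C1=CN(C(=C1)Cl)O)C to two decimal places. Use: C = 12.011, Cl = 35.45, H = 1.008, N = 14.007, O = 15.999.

145.59

Molecular formula: C6H8ClNO.
M = 6×12.011 + 1×35.45 + 8×1.008 + 1×14.007 + 1×15.999 = 145.59 g/mol.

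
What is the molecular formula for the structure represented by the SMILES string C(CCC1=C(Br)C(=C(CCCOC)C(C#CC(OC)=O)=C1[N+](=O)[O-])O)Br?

Heavy atoms from the SMILES: 2 Br, 17 C, 1 N, 6 O.
Implicit hydrogens by atom environment:
  6 × C: 2 H each → 12
  6 × C (aromatic): no H
  4 × O: no H
  3 × C: no H
  2 × Br: no H
  2 × C: 3 H each → 6
  1 × N (charge +1): no H
  1 × O: 1 H
  1 × O (charge -1): no H
  Total hydrogens = 19.
Molecular formula: C17H19Br2NO6

C17H19Br2NO6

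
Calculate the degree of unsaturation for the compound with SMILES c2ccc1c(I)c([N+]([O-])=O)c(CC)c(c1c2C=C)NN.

9

Molecular formula from the SMILES: C14H14IN3O2.
DoU = (2C + 2 + N − H − X)/2 = (2·14 + 2 + 3 − 14 − 1)/2 = 18/2 = 9.
(Structurally: 2 ring(s) + 7 π bond(s) = 9.)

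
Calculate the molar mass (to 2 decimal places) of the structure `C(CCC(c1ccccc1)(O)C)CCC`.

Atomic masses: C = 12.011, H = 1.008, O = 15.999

206.33

Molecular formula: C14H22O.
M = 14×12.011 + 22×1.008 + 1×15.999 = 206.33 g/mol.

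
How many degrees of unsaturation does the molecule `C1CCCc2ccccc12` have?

Molecular formula from the SMILES: C10H12.
DoU = (2C + 2 + N − H − X)/2 = (2·10 + 2 + 0 − 12 − 0)/2 = 10/2 = 5.
(Structurally: 2 ring(s) + 3 π bond(s) = 5.)

5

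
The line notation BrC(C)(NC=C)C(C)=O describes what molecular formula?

C6H10BrNO

Heavy atoms from the SMILES: 1 Br, 6 C, 1 N, 1 O.
Implicit hydrogens by atom environment:
  2 × C: 3 H each → 6
  2 × C: no H
  1 × Br: no H
  1 × C: 2 H
  1 × C: 1 H
  1 × N: 1 H
  1 × O: no H
  Total hydrogens = 10.
Molecular formula: C6H10BrNO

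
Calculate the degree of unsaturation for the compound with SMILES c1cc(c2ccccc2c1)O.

Molecular formula from the SMILES: C10H8O.
DoU = (2C + 2 + N − H − X)/2 = (2·10 + 2 + 0 − 8 − 0)/2 = 14/2 = 7.
(Structurally: 2 ring(s) + 5 π bond(s) = 7.)

7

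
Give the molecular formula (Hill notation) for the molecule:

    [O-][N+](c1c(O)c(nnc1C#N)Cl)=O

Heavy atoms from the SMILES: 5 C, 1 Cl, 4 N, 3 O.
Implicit hydrogens by atom environment:
  4 × C (aromatic): no H
  2 × N (aromatic): no H
  1 × C: no H
  1 × Cl: no H
  1 × N: no H
  1 × N (charge +1): no H
  1 × O: 1 H
  1 × O: no H
  1 × O (charge -1): no H
  Total hydrogens = 1.
Molecular formula: C5HClN4O3

C5HClN4O3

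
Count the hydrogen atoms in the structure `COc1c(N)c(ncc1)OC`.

Hydrogens are implicit in SMILES; fill each atom to its normal valence:
  3 × C (aromatic): no H
  2 × C: 3 H each → 6
  2 × C (aromatic): 1 H each → 2
  2 × O: no H
  1 × N: 2 H
  1 × N (aromatic): no H
  Total hydrogens = 10.

10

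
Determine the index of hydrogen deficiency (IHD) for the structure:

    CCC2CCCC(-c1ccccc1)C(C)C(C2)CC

Molecular formula from the SMILES: C19H30.
DoU = (2C + 2 + N − H − X)/2 = (2·19 + 2 + 0 − 30 − 0)/2 = 10/2 = 5.
(Structurally: 2 ring(s) + 3 π bond(s) = 5.)

5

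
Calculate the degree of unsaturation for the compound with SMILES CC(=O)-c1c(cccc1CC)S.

5

Molecular formula from the SMILES: C10H12OS.
DoU = (2C + 2 + N − H − X)/2 = (2·10 + 2 + 0 − 12 − 0)/2 = 10/2 = 5.
(Structurally: 1 ring(s) + 4 π bond(s) = 5.)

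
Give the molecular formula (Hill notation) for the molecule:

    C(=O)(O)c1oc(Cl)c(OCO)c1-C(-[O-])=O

C7H4ClO7-

Heavy atoms from the SMILES: 7 C, 1 Cl, 7 O.
Implicit hydrogens by atom environment:
  4 × C (aromatic): no H
  3 × O: no H
  2 × C: no H
  2 × O: 1 H each → 2
  1 × C: 2 H
  1 × Cl: no H
  1 × O (aromatic): no H
  1 × O (charge -1): no H
  Total hydrogens = 4.
Net charge -1.
Molecular formula: C7H4ClO7-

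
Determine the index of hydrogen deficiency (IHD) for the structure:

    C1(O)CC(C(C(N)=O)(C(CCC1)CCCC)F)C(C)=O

Molecular formula from the SMILES: C15H26FNO3.
DoU = (2C + 2 + N − H − X)/2 = (2·15 + 2 + 1 − 26 − 1)/2 = 6/2 = 3.
(Structurally: 1 ring(s) + 2 π bond(s) = 3.)

3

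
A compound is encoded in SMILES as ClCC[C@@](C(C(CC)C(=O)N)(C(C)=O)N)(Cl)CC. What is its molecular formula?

Heavy atoms from the SMILES: 12 C, 2 Cl, 2 N, 2 O.
Implicit hydrogens by atom environment:
  4 × C: 2 H each → 8
  4 × C: no H
  3 × C: 3 H each → 9
  2 × Cl: no H
  2 × N: 2 H each → 4
  2 × O: no H
  1 × C: 1 H
  Total hydrogens = 22.
Molecular formula: C12H22Cl2N2O2

C12H22Cl2N2O2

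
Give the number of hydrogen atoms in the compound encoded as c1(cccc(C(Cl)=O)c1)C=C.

Hydrogens are implicit in SMILES; fill each atom to its normal valence:
  4 × C (aromatic): 1 H each → 4
  2 × C (aromatic): no H
  1 × C: 2 H
  1 × C: 1 H
  1 × C: no H
  1 × Cl: no H
  1 × O: no H
  Total hydrogens = 7.

7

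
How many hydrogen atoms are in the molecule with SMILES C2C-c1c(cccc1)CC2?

Hydrogens are implicit in SMILES; fill each atom to its normal valence:
  4 × C: 2 H each → 8
  4 × C (aromatic): 1 H each → 4
  2 × C (aromatic): no H
  Total hydrogens = 12.

12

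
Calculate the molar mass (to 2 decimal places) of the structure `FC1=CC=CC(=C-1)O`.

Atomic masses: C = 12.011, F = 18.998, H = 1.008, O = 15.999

112.10

Molecular formula: C6H5FO.
M = 6×12.011 + 1×18.998 + 5×1.008 + 1×15.999 = 112.10 g/mol.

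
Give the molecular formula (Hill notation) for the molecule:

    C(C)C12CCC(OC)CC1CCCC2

Heavy atoms from the SMILES: 13 C, 1 O.
Implicit hydrogens by atom environment:
  8 × C: 2 H each → 16
  2 × C: 3 H each → 6
  2 × C: 1 H each → 2
  1 × C: no H
  1 × O: no H
  Total hydrogens = 24.
Molecular formula: C13H24O

C13H24O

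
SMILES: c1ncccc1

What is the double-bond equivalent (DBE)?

Molecular formula from the SMILES: C5H5N.
DoU = (2C + 2 + N − H − X)/2 = (2·5 + 2 + 1 − 5 − 0)/2 = 8/2 = 4.
(Structurally: 1 ring(s) + 3 π bond(s) = 4.)

4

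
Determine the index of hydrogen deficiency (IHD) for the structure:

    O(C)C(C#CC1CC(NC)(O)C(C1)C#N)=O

Molecular formula from the SMILES: C11H14N2O3.
DoU = (2C + 2 + N − H − X)/2 = (2·11 + 2 + 2 − 14 − 0)/2 = 12/2 = 6.
(Structurally: 1 ring(s) + 5 π bond(s) = 6.)

6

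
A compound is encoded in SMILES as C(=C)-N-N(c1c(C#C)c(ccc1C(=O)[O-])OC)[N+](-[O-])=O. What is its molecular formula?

Heavy atoms from the SMILES: 12 C, 3 N, 5 O.
Implicit hydrogens by atom environment:
  4 × C (aromatic): no H
  3 × O: no H
  2 × C (aromatic): 1 H each → 2
  2 × C: 1 H each → 2
  2 × C: no H
  2 × O (charge -1): no H
  1 × C: 3 H
  1 × C: 2 H
  1 × N: 1 H
  1 × N: no H
  1 × N (charge +1): no H
  Total hydrogens = 10.
Net charge -1.
Molecular formula: C12H10N3O5-

C12H10N3O5-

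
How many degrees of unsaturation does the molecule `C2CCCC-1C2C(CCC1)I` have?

2

Molecular formula from the SMILES: C10H17I.
DoU = (2C + 2 + N − H − X)/2 = (2·10 + 2 + 0 − 17 − 1)/2 = 4/2 = 2.
(Structurally: 2 ring(s) + 0 π bond(s) = 2.)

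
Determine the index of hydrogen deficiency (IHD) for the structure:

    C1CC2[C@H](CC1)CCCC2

2

Molecular formula from the SMILES: C10H18.
DoU = (2C + 2 + N − H − X)/2 = (2·10 + 2 + 0 − 18 − 0)/2 = 4/2 = 2.
(Structurally: 2 ring(s) + 0 π bond(s) = 2.)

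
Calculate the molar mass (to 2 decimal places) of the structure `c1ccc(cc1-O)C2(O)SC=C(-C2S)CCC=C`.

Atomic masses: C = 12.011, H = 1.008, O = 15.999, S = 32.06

280.40

Molecular formula: C14H16O2S2.
M = 14×12.011 + 16×1.008 + 2×15.999 + 2×32.06 = 280.40 g/mol.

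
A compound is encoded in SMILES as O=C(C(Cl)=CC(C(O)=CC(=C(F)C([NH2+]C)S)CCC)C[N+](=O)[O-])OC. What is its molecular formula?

C15H23ClFN2O5S+

Heavy atoms from the SMILES: 15 C, 1 Cl, 1 F, 2 N, 5 O, 1 S.
Implicit hydrogens by atom environment:
  5 × C: no H
  4 × C: 1 H each → 4
  3 × C: 3 H each → 9
  3 × C: 2 H each → 6
  3 × O: no H
  1 × Cl: no H
  1 × F: no H
  1 × N (charge +1): 2 H
  1 × N (charge +1): no H
  1 × O: 1 H
  1 × O (charge -1): no H
  1 × S: 1 H
  Total hydrogens = 23.
Net charge +1.
Molecular formula: C15H23ClFN2O5S+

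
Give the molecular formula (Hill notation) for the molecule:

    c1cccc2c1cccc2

Heavy atoms from the SMILES: 10 C.
Implicit hydrogens by atom environment:
  8 × C (aromatic): 1 H each → 8
  2 × C (aromatic): no H
  Total hydrogens = 8.
Molecular formula: C10H8

C10H8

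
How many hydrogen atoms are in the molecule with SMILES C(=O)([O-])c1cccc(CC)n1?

Hydrogens are implicit in SMILES; fill each atom to its normal valence:
  3 × C (aromatic): 1 H each → 3
  2 × C (aromatic): no H
  1 × C: 3 H
  1 × C: 2 H
  1 × C: no H
  1 × N (aromatic): no H
  1 × O: no H
  1 × O (charge -1): no H
  Total hydrogens = 8.

8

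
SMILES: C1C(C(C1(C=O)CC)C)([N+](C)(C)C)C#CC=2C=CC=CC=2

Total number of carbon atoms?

The symbol for carbon appears 19 times in the SMILES.

19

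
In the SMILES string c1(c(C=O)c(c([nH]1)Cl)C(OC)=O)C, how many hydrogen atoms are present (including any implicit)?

8

Hydrogens are implicit in SMILES; fill each atom to its normal valence:
  4 × C (aromatic): no H
  3 × O: no H
  2 × C: 3 H each → 6
  1 × C: 1 H
  1 × C: no H
  1 × Cl: no H
  1 × N (aromatic): 1 H
  Total hydrogens = 8.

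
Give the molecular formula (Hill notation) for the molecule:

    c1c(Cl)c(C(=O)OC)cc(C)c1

Heavy atoms from the SMILES: 9 C, 1 Cl, 2 O.
Implicit hydrogens by atom environment:
  3 × C (aromatic): 1 H each → 3
  3 × C (aromatic): no H
  2 × C: 3 H each → 6
  2 × O: no H
  1 × C: no H
  1 × Cl: no H
  Total hydrogens = 9.
Molecular formula: C9H9ClO2

C9H9ClO2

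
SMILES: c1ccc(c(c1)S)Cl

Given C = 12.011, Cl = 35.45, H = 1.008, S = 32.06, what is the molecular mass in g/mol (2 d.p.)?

144.62

Molecular formula: C6H5ClS.
M = 6×12.011 + 1×35.45 + 5×1.008 + 1×32.06 = 144.62 g/mol.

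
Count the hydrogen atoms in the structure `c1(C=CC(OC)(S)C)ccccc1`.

14

Hydrogens are implicit in SMILES; fill each atom to its normal valence:
  5 × C (aromatic): 1 H each → 5
  2 × C: 3 H each → 6
  2 × C: 1 H each → 2
  1 × C: no H
  1 × C (aromatic): no H
  1 × O: no H
  1 × S: 1 H
  Total hydrogens = 14.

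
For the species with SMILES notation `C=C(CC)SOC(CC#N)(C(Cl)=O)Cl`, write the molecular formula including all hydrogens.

C8H9Cl2NO2S

Heavy atoms from the SMILES: 8 C, 2 Cl, 1 N, 2 O, 1 S.
Implicit hydrogens by atom environment:
  4 × C: no H
  3 × C: 2 H each → 6
  2 × Cl: no H
  2 × O: no H
  1 × C: 3 H
  1 × N: no H
  1 × S: no H
  Total hydrogens = 9.
Molecular formula: C8H9Cl2NO2S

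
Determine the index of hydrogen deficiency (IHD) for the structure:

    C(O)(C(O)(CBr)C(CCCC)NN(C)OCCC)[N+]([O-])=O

Molecular formula from the SMILES: C12H26BrN3O5.
DoU = (2C + 2 + N − H − X)/2 = (2·12 + 2 + 3 − 26 − 1)/2 = 2/2 = 1.
(Structurally: 0 ring(s) + 1 π bond(s) = 1.)

1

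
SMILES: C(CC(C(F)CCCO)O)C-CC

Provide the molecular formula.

Heavy atoms from the SMILES: 10 C, 1 F, 2 O.
Implicit hydrogens by atom environment:
  7 × C: 2 H each → 14
  2 × C: 1 H each → 2
  2 × O: 1 H each → 2
  1 × C: 3 H
  1 × F: no H
  Total hydrogens = 21.
Molecular formula: C10H21FO2

C10H21FO2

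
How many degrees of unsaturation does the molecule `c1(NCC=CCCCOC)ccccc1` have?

5

Molecular formula from the SMILES: C13H19NO.
DoU = (2C + 2 + N − H − X)/2 = (2·13 + 2 + 1 − 19 − 0)/2 = 10/2 = 5.
(Structurally: 1 ring(s) + 4 π bond(s) = 5.)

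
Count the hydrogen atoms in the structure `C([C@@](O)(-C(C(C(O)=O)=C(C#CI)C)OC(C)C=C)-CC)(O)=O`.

Hydrogens are implicit in SMILES; fill each atom to its normal valence:
  7 × C: no H
  3 × C: 3 H each → 9
  3 × C: 1 H each → 3
  3 × O: 1 H each → 3
  3 × O: no H
  2 × C: 2 H each → 4
  1 × I: no H
  Total hydrogens = 19.

19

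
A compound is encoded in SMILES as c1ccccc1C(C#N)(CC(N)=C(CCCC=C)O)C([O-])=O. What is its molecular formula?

Heavy atoms from the SMILES: 17 C, 2 N, 3 O.
Implicit hydrogens by atom environment:
  5 × C: 2 H each → 10
  5 × C (aromatic): 1 H each → 5
  5 × C: no H
  1 × C: 1 H
  1 × C (aromatic): no H
  1 × N: 2 H
  1 × N: no H
  1 × O: 1 H
  1 × O: no H
  1 × O (charge -1): no H
  Total hydrogens = 19.
Net charge -1.
Molecular formula: C17H19N2O3-

C17H19N2O3-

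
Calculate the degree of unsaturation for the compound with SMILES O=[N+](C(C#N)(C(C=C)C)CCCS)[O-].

4

Molecular formula from the SMILES: C9H14N2O2S.
DoU = (2C + 2 + N − H − X)/2 = (2·9 + 2 + 2 − 14 − 0)/2 = 8/2 = 4.
(Structurally: 0 ring(s) + 4 π bond(s) = 4.)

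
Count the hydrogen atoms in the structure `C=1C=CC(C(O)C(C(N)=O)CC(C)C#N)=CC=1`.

16

Hydrogens are implicit in SMILES; fill each atom to its normal valence:
  5 × C (aromatic): 1 H each → 5
  3 × C: 1 H each → 3
  2 × C: no H
  1 × C: 3 H
  1 × C: 2 H
  1 × C (aromatic): no H
  1 × N: 2 H
  1 × N: no H
  1 × O: 1 H
  1 × O: no H
  Total hydrogens = 16.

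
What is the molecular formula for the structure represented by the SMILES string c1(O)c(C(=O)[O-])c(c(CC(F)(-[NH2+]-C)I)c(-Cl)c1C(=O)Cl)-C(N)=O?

C12H10Cl2FIN2O5

Heavy atoms from the SMILES: 12 C, 2 Cl, 1 F, 1 I, 2 N, 5 O.
Implicit hydrogens by atom environment:
  6 × C (aromatic): no H
  4 × C: no H
  3 × O: no H
  2 × Cl: no H
  1 × C: 3 H
  1 × C: 2 H
  1 × F: no H
  1 × I: no H
  1 × N: 2 H
  1 × N (charge +1): 2 H
  1 × O: 1 H
  1 × O (charge -1): no H
  Total hydrogens = 10.
Molecular formula: C12H10Cl2FIN2O5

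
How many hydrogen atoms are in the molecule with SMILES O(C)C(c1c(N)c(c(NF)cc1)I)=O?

Hydrogens are implicit in SMILES; fill each atom to its normal valence:
  4 × C (aromatic): no H
  2 × C (aromatic): 1 H each → 2
  2 × O: no H
  1 × C: 3 H
  1 × C: no H
  1 × F: no H
  1 × I: no H
  1 × N: 2 H
  1 × N: 1 H
  Total hydrogens = 8.

8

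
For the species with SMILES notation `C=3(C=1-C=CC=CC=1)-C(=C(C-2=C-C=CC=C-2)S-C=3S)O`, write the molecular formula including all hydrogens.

C16H12OS2

Heavy atoms from the SMILES: 16 C, 1 O, 2 S.
Implicit hydrogens by atom environment:
  10 × C (aromatic): 1 H each → 10
  6 × C (aromatic): no H
  1 × O: 1 H
  1 × S: 1 H
  1 × S (aromatic): no H
  Total hydrogens = 12.
Molecular formula: C16H12OS2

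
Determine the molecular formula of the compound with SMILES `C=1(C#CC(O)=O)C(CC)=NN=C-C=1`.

C9H8N2O2

Heavy atoms from the SMILES: 9 C, 2 N, 2 O.
Implicit hydrogens by atom environment:
  3 × C: no H
  2 × C (aromatic): 1 H each → 2
  2 × C (aromatic): no H
  2 × N (aromatic): no H
  1 × C: 3 H
  1 × C: 2 H
  1 × O: 1 H
  1 × O: no H
  Total hydrogens = 8.
Molecular formula: C9H8N2O2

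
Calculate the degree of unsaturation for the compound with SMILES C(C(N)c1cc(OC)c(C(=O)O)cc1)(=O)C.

6

Molecular formula from the SMILES: C11H13NO4.
DoU = (2C + 2 + N − H − X)/2 = (2·11 + 2 + 1 − 13 − 0)/2 = 12/2 = 6.
(Structurally: 1 ring(s) + 5 π bond(s) = 6.)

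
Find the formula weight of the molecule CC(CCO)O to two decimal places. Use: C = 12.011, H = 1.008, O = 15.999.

90.12

Molecular formula: C4H10O2.
M = 4×12.011 + 10×1.008 + 2×15.999 = 90.12 g/mol.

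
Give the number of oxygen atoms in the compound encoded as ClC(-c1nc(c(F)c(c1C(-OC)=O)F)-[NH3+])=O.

3

The symbol for oxygen appears 3 times in the SMILES.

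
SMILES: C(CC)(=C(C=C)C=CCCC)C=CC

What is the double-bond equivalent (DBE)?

Molecular formula from the SMILES: C14H22.
DoU = (2C + 2 + N − H − X)/2 = (2·14 + 2 + 0 − 22 − 0)/2 = 8/2 = 4.
(Structurally: 0 ring(s) + 4 π bond(s) = 4.)

4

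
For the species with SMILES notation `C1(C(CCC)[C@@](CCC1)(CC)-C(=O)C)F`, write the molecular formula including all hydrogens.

Heavy atoms from the SMILES: 13 C, 1 F, 1 O.
Implicit hydrogens by atom environment:
  6 × C: 2 H each → 12
  3 × C: 3 H each → 9
  2 × C: 1 H each → 2
  2 × C: no H
  1 × F: no H
  1 × O: no H
  Total hydrogens = 23.
Molecular formula: C13H23FO

C13H23FO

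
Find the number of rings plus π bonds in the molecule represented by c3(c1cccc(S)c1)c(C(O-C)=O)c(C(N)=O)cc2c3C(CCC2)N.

Molecular formula from the SMILES: C19H20N2O3S.
DoU = (2C + 2 + N − H − X)/2 = (2·19 + 2 + 2 − 20 − 0)/2 = 22/2 = 11.
(Structurally: 3 ring(s) + 8 π bond(s) = 11.)

11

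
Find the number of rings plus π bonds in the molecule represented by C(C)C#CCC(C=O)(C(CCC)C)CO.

3

Molecular formula from the SMILES: C13H22O2.
DoU = (2C + 2 + N − H − X)/2 = (2·13 + 2 + 0 − 22 − 0)/2 = 6/2 = 3.
(Structurally: 0 ring(s) + 3 π bond(s) = 3.)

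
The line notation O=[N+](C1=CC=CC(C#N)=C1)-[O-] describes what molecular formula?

Heavy atoms from the SMILES: 7 C, 2 N, 2 O.
Implicit hydrogens by atom environment:
  4 × C (aromatic): 1 H each → 4
  2 × C (aromatic): no H
  1 × C: no H
  1 × N: no H
  1 × N (charge +1): no H
  1 × O: no H
  1 × O (charge -1): no H
  Total hydrogens = 4.
Molecular formula: C7H4N2O2

C7H4N2O2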